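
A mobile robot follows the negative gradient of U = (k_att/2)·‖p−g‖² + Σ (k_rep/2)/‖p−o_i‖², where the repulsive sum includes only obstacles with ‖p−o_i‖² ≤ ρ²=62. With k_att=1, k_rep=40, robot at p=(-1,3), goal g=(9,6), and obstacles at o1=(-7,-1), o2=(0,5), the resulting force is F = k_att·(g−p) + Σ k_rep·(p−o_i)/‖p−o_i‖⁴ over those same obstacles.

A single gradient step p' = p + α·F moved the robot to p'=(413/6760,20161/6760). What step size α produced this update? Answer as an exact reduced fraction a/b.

F_att = 1·(g−p) = 1·(10,3) = (10.0000,3.0000)
o1: d²=52 ≤ ρ²=62; F_rep = 40·(6,4)/52² = (0.0888,0.0592)
o2: d²=5 ≤ ρ²=62; F_rep = 40·(-1,-2)/5² = (-1.6000,-3.2000)
F = F_att + ΣF_rep = (8.4888,-0.1408)
Δp = p'−p = (1.0611,-0.0176); α = Δx/Fx = (7173/6760) / (7173/845) = 1/8
check: Δy/Fy = (-119/6760) / (-119/845) = 1/8 ✓

α = 1/8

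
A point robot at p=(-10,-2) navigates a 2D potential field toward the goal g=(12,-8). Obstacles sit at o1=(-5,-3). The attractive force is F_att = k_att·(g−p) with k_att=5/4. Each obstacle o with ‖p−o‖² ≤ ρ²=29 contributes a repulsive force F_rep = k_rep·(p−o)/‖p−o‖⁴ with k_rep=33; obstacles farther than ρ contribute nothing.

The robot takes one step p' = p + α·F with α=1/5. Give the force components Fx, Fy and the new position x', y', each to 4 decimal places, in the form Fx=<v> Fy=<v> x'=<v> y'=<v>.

Fx=27.2559 Fy=-7.4512 x'=-4.5488 y'=-3.4902

F_att = 5/4·(g−p) = 5/4·(22,-6) = (27.5000,-7.5000)
o1: d²=26 ≤ ρ²=29; F_rep = 33·(-5,1)/26² = (-0.2441,0.0488)
F = F_att + ΣF_rep = (27.2559,-7.4512)
p' = p + 1/5·F = (-4.5488,-3.4902)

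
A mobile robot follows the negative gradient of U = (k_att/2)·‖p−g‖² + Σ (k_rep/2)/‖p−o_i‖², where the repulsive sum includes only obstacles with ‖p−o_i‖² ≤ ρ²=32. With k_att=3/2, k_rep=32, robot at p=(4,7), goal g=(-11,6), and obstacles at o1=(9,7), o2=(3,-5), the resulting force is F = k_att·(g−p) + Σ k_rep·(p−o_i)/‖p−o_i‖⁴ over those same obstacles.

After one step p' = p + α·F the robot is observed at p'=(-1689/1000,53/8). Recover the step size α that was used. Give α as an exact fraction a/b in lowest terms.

α = 1/4

F_att = 3/2·(g−p) = 3/2·(-15,-1) = (-22.5000,-1.5000)
o1: d²=25 ≤ ρ²=32; F_rep = 32·(-5,0)/25² = (-0.2560,0.0000)
o2: d²=145 > ρ²=32 → inactive
F = F_att + ΣF_rep = (-22.7560,-1.5000)
Δp = p'−p = (-5.6890,-0.3750); α = Δx/Fx = (-5689/1000) / (-5689/250) = 1/4
check: Δy/Fy = (-3/8) / (-3/2) = 1/4 ✓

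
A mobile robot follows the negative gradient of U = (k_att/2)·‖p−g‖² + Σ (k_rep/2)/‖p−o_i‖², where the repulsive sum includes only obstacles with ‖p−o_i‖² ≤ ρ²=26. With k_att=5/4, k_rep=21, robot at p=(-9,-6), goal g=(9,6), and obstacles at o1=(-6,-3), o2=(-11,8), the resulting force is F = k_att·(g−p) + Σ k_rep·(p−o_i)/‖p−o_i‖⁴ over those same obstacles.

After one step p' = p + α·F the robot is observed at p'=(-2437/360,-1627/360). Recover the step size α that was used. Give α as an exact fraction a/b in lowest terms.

F_att = 5/4·(g−p) = 5/4·(18,12) = (22.5000,15.0000)
o1: d²=18 ≤ ρ²=26; F_rep = 21·(-3,-3)/18² = (-0.1944,-0.1944)
o2: d²=200 > ρ²=26 → inactive
F = F_att + ΣF_rep = (22.3056,14.8056)
Δp = p'−p = (2.2306,1.4806); α = Δx/Fx = (803/360) / (803/36) = 1/10
check: Δy/Fy = (533/360) / (533/36) = 1/10 ✓

α = 1/10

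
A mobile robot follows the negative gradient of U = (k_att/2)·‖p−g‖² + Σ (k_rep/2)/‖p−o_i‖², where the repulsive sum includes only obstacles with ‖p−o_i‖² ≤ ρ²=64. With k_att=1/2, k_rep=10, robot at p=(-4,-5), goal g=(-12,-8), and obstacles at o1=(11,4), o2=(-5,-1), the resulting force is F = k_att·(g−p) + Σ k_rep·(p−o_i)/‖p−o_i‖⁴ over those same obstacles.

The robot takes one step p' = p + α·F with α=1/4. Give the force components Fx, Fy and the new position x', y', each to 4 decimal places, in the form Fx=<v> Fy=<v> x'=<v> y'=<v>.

F_att = 1/2·(g−p) = 1/2·(-8,-3) = (-4.0000,-1.5000)
o1: d²=306 > ρ²=64 → inactive
o2: d²=17 ≤ ρ²=64; F_rep = 10·(1,-4)/17² = (0.0346,-0.1384)
F = F_att + ΣF_rep = (-3.9654,-1.6384)
p' = p + 1/4·F = (-4.9913,-5.4096)

Fx=-3.9654 Fy=-1.6384 x'=-4.9913 y'=-5.4096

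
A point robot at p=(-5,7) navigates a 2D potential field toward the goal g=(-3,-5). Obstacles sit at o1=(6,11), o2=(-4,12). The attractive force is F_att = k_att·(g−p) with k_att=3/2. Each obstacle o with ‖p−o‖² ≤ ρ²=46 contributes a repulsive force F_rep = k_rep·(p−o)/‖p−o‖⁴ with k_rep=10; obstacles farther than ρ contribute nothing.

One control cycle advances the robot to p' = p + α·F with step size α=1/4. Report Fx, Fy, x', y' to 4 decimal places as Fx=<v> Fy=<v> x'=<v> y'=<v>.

F_att = 3/2·(g−p) = 3/2·(2,-12) = (3.0000,-18.0000)
o1: d²=137 > ρ²=46 → inactive
o2: d²=26 ≤ ρ²=46; F_rep = 10·(-1,-5)/26² = (-0.0148,-0.0740)
F = F_att + ΣF_rep = (2.9852,-18.0740)
p' = p + 1/4·F = (-4.2537,2.4815)

Fx=2.9852 Fy=-18.0740 x'=-4.2537 y'=2.4815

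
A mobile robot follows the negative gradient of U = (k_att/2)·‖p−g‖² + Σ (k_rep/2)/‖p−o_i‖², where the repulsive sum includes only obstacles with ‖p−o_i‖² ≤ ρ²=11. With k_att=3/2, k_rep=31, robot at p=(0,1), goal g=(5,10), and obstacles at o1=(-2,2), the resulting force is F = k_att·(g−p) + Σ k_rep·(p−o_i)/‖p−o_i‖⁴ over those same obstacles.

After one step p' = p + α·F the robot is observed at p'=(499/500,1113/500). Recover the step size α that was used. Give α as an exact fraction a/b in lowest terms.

F_att = 3/2·(g−p) = 3/2·(5,9) = (7.5000,13.5000)
o1: d²=5 ≤ ρ²=11; F_rep = 31·(2,-1)/5² = (2.4800,-1.2400)
F = F_att + ΣF_rep = (9.9800,12.2600)
Δp = p'−p = (0.9980,1.2260); α = Δx/Fx = (499/500) / (499/50) = 1/10
check: Δy/Fy = (613/500) / (613/50) = 1/10 ✓

α = 1/10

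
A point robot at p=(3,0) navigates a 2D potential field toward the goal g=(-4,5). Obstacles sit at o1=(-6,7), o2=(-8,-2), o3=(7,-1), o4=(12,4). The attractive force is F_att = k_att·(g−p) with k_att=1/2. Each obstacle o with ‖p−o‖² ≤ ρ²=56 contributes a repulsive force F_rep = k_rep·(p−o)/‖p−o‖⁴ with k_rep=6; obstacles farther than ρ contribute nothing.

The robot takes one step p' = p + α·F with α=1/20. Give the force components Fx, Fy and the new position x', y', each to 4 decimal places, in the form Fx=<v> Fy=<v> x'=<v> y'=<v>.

F_att = 1/2·(g−p) = 1/2·(-7,5) = (-3.5000,2.5000)
o1: d²=130 > ρ²=56 → inactive
o2: d²=125 > ρ²=56 → inactive
o3: d²=17 ≤ ρ²=56; F_rep = 6·(-4,1)/17² = (-0.0830,0.0208)
o4: d²=97 > ρ²=56 → inactive
F = F_att + ΣF_rep = (-3.5830,2.5208)
p' = p + 1/20·F = (2.8208,0.1260)

Fx=-3.5830 Fy=2.5208 x'=2.8208 y'=0.1260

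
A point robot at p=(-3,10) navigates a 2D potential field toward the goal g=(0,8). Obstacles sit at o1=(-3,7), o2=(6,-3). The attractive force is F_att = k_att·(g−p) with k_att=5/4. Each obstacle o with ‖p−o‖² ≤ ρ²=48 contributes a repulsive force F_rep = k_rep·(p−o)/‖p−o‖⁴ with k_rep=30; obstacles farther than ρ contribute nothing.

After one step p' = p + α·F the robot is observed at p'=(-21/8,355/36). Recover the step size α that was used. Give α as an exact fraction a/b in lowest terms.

α = 1/10

F_att = 5/4·(g−p) = 5/4·(3,-2) = (3.7500,-2.5000)
o1: d²=9 ≤ ρ²=48; F_rep = 30·(0,3)/9² = (0.0000,1.1111)
o2: d²=250 > ρ²=48 → inactive
F = F_att + ΣF_rep = (3.7500,-1.3889)
Δp = p'−p = (0.3750,-0.1389); α = Δx/Fx = (3/8) / (15/4) = 1/10
check: Δy/Fy = (-5/36) / (-25/18) = 1/10 ✓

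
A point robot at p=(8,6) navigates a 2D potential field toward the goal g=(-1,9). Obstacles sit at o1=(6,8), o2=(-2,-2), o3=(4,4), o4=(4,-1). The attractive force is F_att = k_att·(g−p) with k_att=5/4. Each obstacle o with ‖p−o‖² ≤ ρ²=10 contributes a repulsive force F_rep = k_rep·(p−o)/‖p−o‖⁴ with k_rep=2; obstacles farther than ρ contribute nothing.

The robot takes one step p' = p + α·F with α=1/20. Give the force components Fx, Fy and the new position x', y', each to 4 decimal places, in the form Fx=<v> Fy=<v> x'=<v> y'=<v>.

F_att = 5/4·(g−p) = 5/4·(-9,3) = (-11.2500,3.7500)
o1: d²=8 ≤ ρ²=10; F_rep = 2·(2,-2)/8² = (0.0625,-0.0625)
o2: d²=164 > ρ²=10 → inactive
o3: d²=20 > ρ²=10 → inactive
o4: d²=65 > ρ²=10 → inactive
F = F_att + ΣF_rep = (-11.1875,3.6875)
p' = p + 1/20·F = (7.4406,6.1844)

Fx=-11.1875 Fy=3.6875 x'=7.4406 y'=6.1844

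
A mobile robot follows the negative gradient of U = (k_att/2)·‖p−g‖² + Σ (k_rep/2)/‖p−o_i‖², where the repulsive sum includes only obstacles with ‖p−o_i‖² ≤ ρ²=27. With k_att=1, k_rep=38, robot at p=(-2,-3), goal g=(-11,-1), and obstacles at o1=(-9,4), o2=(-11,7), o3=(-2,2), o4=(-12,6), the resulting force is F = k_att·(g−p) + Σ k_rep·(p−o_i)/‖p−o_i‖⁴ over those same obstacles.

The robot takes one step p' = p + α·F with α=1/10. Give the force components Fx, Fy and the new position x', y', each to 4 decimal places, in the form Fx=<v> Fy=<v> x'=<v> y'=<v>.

Fx=-9.0000 Fy=1.6960 x'=-2.9000 y'=-2.8304

F_att = 1·(g−p) = 1·(-9,2) = (-9.0000,2.0000)
o1: d²=98 > ρ²=27 → inactive
o2: d²=181 > ρ²=27 → inactive
o3: d²=25 ≤ ρ²=27; F_rep = 38·(0,-5)/25² = (0.0000,-0.3040)
o4: d²=181 > ρ²=27 → inactive
F = F_att + ΣF_rep = (-9.0000,1.6960)
p' = p + 1/10·F = (-2.9000,-2.8304)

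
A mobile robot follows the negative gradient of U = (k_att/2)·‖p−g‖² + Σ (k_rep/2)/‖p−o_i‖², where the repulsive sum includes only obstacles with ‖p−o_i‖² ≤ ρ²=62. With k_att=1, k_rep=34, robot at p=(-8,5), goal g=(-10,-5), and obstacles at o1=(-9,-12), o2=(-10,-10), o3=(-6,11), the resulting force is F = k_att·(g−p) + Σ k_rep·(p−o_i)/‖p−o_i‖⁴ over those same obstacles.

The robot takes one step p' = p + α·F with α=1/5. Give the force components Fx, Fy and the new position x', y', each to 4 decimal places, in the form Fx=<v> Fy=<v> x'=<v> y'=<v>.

F_att = 1·(g−p) = 1·(-2,-10) = (-2.0000,-10.0000)
o1: d²=290 > ρ²=62 → inactive
o2: d²=229 > ρ²=62 → inactive
o3: d²=40 ≤ ρ²=62; F_rep = 34·(-2,-6)/40² = (-0.0425,-0.1275)
F = F_att + ΣF_rep = (-2.0425,-10.1275)
p' = p + 1/5·F = (-8.4085,2.9745)

Fx=-2.0425 Fy=-10.1275 x'=-8.4085 y'=2.9745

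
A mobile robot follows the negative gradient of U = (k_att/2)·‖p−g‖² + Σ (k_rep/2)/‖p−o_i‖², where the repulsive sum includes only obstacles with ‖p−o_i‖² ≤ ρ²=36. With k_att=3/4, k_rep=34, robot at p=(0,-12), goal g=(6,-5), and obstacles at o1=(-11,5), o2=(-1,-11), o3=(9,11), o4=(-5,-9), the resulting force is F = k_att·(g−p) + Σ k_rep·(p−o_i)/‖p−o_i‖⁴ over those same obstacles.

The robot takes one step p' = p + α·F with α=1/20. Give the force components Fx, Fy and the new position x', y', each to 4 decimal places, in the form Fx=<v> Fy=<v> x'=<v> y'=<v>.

Fx=13.1471 Fy=-3.3382 x'=0.6574 y'=-12.1669

F_att = 3/4·(g−p) = 3/4·(6,7) = (4.5000,5.2500)
o1: d²=410 > ρ²=36 → inactive
o2: d²=2 ≤ ρ²=36; F_rep = 34·(1,-1)/2² = (8.5000,-8.5000)
o3: d²=610 > ρ²=36 → inactive
o4: d²=34 ≤ ρ²=36; F_rep = 34·(5,-3)/34² = (0.1471,-0.0882)
F = F_att + ΣF_rep = (13.1471,-3.3382)
p' = p + 1/20·F = (0.6574,-12.1669)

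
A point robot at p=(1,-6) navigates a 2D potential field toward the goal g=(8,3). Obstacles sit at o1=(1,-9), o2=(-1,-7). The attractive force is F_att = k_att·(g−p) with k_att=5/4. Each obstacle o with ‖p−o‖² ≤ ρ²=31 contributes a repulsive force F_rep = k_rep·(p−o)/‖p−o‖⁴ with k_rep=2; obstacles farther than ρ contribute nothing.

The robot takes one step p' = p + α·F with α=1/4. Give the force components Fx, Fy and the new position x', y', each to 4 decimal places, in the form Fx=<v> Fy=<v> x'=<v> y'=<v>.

F_att = 5/4·(g−p) = 5/4·(7,9) = (8.7500,11.2500)
o1: d²=9 ≤ ρ²=31; F_rep = 2·(0,3)/9² = (0.0000,0.0741)
o2: d²=5 ≤ ρ²=31; F_rep = 2·(2,1)/5² = (0.1600,0.0800)
F = F_att + ΣF_rep = (8.9100,11.4041)
p' = p + 1/4·F = (3.2275,-3.1490)

Fx=8.9100 Fy=11.4041 x'=3.2275 y'=-3.1490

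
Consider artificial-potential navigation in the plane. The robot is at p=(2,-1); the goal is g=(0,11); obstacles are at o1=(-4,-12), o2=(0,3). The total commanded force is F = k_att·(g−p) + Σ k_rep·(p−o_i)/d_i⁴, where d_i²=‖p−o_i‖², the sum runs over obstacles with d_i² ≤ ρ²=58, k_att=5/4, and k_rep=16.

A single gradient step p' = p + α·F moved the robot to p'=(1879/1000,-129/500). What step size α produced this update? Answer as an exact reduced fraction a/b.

α = 1/20

F_att = 5/4·(g−p) = 5/4·(-2,12) = (-2.5000,15.0000)
o1: d²=157 > ρ²=58 → inactive
o2: d²=20 ≤ ρ²=58; F_rep = 16·(2,-4)/20² = (0.0800,-0.1600)
F = F_att + ΣF_rep = (-2.4200,14.8400)
Δp = p'−p = (-0.1210,0.7420); α = Δx/Fx = (-121/1000) / (-121/50) = 1/20
check: Δy/Fy = (371/500) / (371/25) = 1/20 ✓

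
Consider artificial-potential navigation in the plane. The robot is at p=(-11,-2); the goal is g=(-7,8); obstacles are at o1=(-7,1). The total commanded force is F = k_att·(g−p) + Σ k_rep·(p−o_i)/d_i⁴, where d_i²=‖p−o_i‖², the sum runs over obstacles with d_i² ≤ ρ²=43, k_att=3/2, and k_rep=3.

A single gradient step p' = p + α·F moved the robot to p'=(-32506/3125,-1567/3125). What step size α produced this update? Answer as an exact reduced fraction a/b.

α = 1/10

F_att = 3/2·(g−p) = 3/2·(4,10) = (6.0000,15.0000)
o1: d²=25 ≤ ρ²=43; F_rep = 3·(-4,-3)/25² = (-0.0192,-0.0144)
F = F_att + ΣF_rep = (5.9808,14.9856)
Δp = p'−p = (0.5981,1.4986); α = Δx/Fx = (1869/3125) / (3738/625) = 1/10
check: Δy/Fy = (4683/3125) / (9366/625) = 1/10 ✓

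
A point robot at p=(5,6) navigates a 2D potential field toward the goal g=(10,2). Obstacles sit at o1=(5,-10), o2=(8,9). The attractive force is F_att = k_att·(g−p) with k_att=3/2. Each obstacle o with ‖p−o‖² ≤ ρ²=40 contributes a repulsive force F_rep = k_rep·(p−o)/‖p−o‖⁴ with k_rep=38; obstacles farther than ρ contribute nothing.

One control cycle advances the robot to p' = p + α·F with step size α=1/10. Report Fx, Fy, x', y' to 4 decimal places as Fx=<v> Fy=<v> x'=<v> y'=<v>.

Fx=7.1481 Fy=-6.3519 x'=5.7148 y'=5.3648

F_att = 3/2·(g−p) = 3/2·(5,-4) = (7.5000,-6.0000)
o1: d²=256 > ρ²=40 → inactive
o2: d²=18 ≤ ρ²=40; F_rep = 38·(-3,-3)/18² = (-0.3519,-0.3519)
F = F_att + ΣF_rep = (7.1481,-6.3519)
p' = p + 1/10·F = (5.7148,5.3648)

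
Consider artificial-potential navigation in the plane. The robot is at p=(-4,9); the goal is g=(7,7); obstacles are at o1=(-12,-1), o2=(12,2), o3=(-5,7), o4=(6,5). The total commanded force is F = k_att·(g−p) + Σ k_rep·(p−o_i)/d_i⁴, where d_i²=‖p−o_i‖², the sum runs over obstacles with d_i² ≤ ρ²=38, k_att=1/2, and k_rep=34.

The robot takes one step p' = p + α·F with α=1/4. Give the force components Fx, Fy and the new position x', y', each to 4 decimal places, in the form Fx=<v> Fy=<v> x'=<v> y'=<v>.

Fx=6.8600 Fy=1.7200 x'=-2.2850 y'=9.4300

F_att = 1/2·(g−p) = 1/2·(11,-2) = (5.5000,-1.0000)
o1: d²=164 > ρ²=38 → inactive
o2: d²=305 > ρ²=38 → inactive
o3: d²=5 ≤ ρ²=38; F_rep = 34·(1,2)/5² = (1.3600,2.7200)
o4: d²=116 > ρ²=38 → inactive
F = F_att + ΣF_rep = (6.8600,1.7200)
p' = p + 1/4·F = (-2.2850,9.4300)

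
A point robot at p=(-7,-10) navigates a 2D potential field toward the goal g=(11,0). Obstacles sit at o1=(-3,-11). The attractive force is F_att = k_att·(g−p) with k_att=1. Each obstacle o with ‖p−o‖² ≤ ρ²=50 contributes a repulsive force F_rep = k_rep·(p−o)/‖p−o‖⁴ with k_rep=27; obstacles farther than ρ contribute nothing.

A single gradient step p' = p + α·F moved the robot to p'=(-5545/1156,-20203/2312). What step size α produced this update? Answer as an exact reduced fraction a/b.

α = 1/8

F_att = 1·(g−p) = 1·(18,10) = (18.0000,10.0000)
o1: d²=17 ≤ ρ²=50; F_rep = 27·(-4,1)/17² = (-0.3737,0.0934)
F = F_att + ΣF_rep = (17.6263,10.0934)
Δp = p'−p = (2.2033,1.2617); α = Δx/Fx = (2547/1156) / (5094/289) = 1/8
check: Δy/Fy = (2917/2312) / (2917/289) = 1/8 ✓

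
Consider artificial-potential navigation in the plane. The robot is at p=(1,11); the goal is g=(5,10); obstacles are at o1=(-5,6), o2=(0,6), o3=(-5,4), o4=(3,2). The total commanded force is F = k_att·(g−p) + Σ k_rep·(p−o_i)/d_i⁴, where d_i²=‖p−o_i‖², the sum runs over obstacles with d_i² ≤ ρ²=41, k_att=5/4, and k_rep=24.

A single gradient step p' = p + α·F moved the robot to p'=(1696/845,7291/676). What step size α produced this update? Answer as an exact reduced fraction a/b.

F_att = 5/4·(g−p) = 5/4·(4,-1) = (5.0000,-1.2500)
o1: d²=61 > ρ²=41 → inactive
o2: d²=26 ≤ ρ²=41; F_rep = 24·(1,5)/26² = (0.0355,0.1775)
o3: d²=85 > ρ²=41 → inactive
o4: d²=85 > ρ²=41 → inactive
F = F_att + ΣF_rep = (5.0355,-1.0725)
Δp = p'−p = (1.0071,-0.2145); α = Δx/Fx = (851/845) / (851/169) = 1/5
check: Δy/Fy = (-145/676) / (-725/676) = 1/5 ✓

α = 1/5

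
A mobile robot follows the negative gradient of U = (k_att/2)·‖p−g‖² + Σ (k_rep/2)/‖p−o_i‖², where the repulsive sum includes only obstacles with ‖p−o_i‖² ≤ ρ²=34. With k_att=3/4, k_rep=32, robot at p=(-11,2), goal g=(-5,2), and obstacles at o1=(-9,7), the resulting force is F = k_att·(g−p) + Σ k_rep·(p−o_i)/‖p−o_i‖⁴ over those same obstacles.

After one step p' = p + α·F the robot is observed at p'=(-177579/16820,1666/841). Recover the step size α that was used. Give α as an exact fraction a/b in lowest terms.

F_att = 3/4·(g−p) = 3/4·(6,0) = (4.5000,0.0000)
o1: d²=29 ≤ ρ²=34; F_rep = 32·(-2,-5)/29² = (-0.0761,-0.1902)
F = F_att + ΣF_rep = (4.4239,-0.1902)
Δp = p'−p = (0.4424,-0.0190); α = Δx/Fx = (7441/16820) / (7441/1682) = 1/10
check: Δy/Fy = (-16/841) / (-160/841) = 1/10 ✓

α = 1/10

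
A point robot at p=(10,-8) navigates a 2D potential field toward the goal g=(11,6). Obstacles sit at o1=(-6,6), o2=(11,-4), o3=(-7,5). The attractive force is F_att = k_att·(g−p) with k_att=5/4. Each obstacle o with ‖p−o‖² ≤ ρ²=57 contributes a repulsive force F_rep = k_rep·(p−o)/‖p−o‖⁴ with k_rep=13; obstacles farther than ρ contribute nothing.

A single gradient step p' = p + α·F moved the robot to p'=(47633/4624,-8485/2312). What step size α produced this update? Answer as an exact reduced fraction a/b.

α = 1/4

F_att = 5/4·(g−p) = 5/4·(1,14) = (1.2500,17.5000)
o1: d²=452 > ρ²=57 → inactive
o2: d²=17 ≤ ρ²=57; F_rep = 13·(-1,-4)/17² = (-0.0450,-0.1799)
o3: d²=458 > ρ²=57 → inactive
F = F_att + ΣF_rep = (1.2050,17.3201)
Δp = p'−p = (0.3013,4.3300); α = Δx/Fx = (1393/4624) / (1393/1156) = 1/4
check: Δy/Fy = (10011/2312) / (10011/578) = 1/4 ✓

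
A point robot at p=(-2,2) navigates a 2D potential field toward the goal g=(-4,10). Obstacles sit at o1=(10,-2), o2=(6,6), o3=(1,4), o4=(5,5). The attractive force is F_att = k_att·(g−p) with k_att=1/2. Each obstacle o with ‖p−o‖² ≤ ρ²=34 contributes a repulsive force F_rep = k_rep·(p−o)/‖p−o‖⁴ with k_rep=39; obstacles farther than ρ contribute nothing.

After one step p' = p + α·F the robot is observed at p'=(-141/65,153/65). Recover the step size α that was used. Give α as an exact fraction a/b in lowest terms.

α = 1/10

F_att = 1/2·(g−p) = 1/2·(-2,8) = (-1.0000,4.0000)
o1: d²=160 > ρ²=34 → inactive
o2: d²=80 > ρ²=34 → inactive
o3: d²=13 ≤ ρ²=34; F_rep = 39·(-3,-2)/13² = (-0.6923,-0.4615)
o4: d²=58 > ρ²=34 → inactive
F = F_att + ΣF_rep = (-1.6923,3.5385)
Δp = p'−p = (-0.1692,0.3538); α = Δx/Fx = (-11/65) / (-22/13) = 1/10
check: Δy/Fy = (23/65) / (46/13) = 1/10 ✓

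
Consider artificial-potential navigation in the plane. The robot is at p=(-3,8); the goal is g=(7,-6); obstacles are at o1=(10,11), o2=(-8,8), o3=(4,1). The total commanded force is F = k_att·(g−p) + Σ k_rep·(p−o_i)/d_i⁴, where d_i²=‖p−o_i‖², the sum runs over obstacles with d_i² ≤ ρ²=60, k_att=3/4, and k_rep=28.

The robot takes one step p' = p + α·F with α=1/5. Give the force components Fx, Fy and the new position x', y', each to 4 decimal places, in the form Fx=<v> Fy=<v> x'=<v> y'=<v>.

F_att = 3/4·(g−p) = 3/4·(10,-14) = (7.5000,-10.5000)
o1: d²=178 > ρ²=60 → inactive
o2: d²=25 ≤ ρ²=60; F_rep = 28·(5,0)/25² = (0.2240,0.0000)
o3: d²=98 > ρ²=60 → inactive
F = F_att + ΣF_rep = (7.7240,-10.5000)
p' = p + 1/5·F = (-1.4552,5.9000)

Fx=7.7240 Fy=-10.5000 x'=-1.4552 y'=5.9000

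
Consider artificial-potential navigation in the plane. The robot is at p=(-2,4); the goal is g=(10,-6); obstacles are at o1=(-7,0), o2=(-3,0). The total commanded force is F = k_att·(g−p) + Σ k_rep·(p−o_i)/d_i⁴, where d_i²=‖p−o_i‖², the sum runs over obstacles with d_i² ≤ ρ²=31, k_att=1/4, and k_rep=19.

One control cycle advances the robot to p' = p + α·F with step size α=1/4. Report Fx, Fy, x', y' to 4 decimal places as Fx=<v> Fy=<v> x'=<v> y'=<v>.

F_att = 1/4·(g−p) = 1/4·(12,-10) = (3.0000,-2.5000)
o1: d²=41 > ρ²=31 → inactive
o2: d²=17 ≤ ρ²=31; F_rep = 19·(1,4)/17² = (0.0657,0.2630)
F = F_att + ΣF_rep = (3.0657,-2.2370)
p' = p + 1/4·F = (-1.2336,3.4407)

Fx=3.0657 Fy=-2.2370 x'=-1.2336 y'=3.4407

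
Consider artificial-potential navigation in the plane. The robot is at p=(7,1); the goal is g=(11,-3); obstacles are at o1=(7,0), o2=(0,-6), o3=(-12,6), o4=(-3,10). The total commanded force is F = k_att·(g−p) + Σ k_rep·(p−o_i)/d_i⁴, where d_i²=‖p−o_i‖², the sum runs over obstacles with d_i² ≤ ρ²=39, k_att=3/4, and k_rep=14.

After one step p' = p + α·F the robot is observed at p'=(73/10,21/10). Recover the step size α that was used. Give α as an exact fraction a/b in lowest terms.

α = 1/10

F_att = 3/4·(g−p) = 3/4·(4,-4) = (3.0000,-3.0000)
o1: d²=1 ≤ ρ²=39; F_rep = 14·(0,1)/1² = (0.0000,14.0000)
o2: d²=98 > ρ²=39 → inactive
o3: d²=386 > ρ²=39 → inactive
o4: d²=181 > ρ²=39 → inactive
F = F_att + ΣF_rep = (3.0000,11.0000)
Δp = p'−p = (0.3000,1.1000); α = Δx/Fx = (3/10) / (3) = 1/10
check: Δy/Fy = (11/10) / (11) = 1/10 ✓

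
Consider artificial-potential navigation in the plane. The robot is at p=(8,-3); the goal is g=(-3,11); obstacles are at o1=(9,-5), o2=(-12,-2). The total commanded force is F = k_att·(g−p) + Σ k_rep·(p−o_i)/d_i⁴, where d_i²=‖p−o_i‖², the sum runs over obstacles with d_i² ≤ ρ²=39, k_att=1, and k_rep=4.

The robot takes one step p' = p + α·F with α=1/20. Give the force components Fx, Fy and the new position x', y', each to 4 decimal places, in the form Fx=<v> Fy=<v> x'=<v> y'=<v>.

Fx=-11.1600 Fy=14.3200 x'=7.4420 y'=-2.2840

F_att = 1·(g−p) = 1·(-11,14) = (-11.0000,14.0000)
o1: d²=5 ≤ ρ²=39; F_rep = 4·(-1,2)/5² = (-0.1600,0.3200)
o2: d²=401 > ρ²=39 → inactive
F = F_att + ΣF_rep = (-11.1600,14.3200)
p' = p + 1/20·F = (7.4420,-2.2840)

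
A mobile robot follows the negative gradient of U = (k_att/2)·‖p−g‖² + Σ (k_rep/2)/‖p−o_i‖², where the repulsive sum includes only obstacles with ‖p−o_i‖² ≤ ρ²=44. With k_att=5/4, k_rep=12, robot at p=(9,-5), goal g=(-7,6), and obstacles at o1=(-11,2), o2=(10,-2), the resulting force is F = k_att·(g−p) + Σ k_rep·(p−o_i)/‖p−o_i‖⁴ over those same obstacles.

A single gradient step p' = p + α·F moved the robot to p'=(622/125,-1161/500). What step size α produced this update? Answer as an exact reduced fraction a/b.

α = 1/5

F_att = 5/4·(g−p) = 5/4·(-16,11) = (-20.0000,13.7500)
o1: d²=449 > ρ²=44 → inactive
o2: d²=10 ≤ ρ²=44; F_rep = 12·(-1,-3)/10² = (-0.1200,-0.3600)
F = F_att + ΣF_rep = (-20.1200,13.3900)
Δp = p'−p = (-4.0240,2.6780); α = Δx/Fx = (-503/125) / (-503/25) = 1/5
check: Δy/Fy = (1339/500) / (1339/100) = 1/5 ✓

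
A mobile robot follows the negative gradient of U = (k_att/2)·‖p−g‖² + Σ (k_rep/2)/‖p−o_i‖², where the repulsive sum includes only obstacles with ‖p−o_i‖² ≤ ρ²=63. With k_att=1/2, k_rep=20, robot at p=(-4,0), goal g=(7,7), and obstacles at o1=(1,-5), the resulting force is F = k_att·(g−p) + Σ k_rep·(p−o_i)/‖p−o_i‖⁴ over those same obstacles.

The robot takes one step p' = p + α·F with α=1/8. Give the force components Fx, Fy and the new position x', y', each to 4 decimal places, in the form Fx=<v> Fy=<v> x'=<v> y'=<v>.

F_att = 1/2·(g−p) = 1/2·(11,7) = (5.5000,3.5000)
o1: d²=50 ≤ ρ²=63; F_rep = 20·(-5,5)/50² = (-0.0400,0.0400)
F = F_att + ΣF_rep = (5.4600,3.5400)
p' = p + 1/8·F = (-3.3175,0.4425)

Fx=5.4600 Fy=3.5400 x'=-3.3175 y'=0.4425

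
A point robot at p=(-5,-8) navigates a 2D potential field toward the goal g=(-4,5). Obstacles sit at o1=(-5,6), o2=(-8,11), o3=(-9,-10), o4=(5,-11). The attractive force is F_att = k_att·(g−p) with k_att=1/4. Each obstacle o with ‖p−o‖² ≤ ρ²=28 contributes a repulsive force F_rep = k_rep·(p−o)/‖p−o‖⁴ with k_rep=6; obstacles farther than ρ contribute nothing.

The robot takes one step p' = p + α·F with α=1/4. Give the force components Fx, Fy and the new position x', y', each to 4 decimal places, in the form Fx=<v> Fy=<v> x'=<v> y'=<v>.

Fx=0.3100 Fy=3.2800 x'=-4.9225 y'=-7.1800

F_att = 1/4·(g−p) = 1/4·(1,13) = (0.2500,3.2500)
o1: d²=196 > ρ²=28 → inactive
o2: d²=370 > ρ²=28 → inactive
o3: d²=20 ≤ ρ²=28; F_rep = 6·(4,2)/20² = (0.0600,0.0300)
o4: d²=109 > ρ²=28 → inactive
F = F_att + ΣF_rep = (0.3100,3.2800)
p' = p + 1/4·F = (-4.9225,-7.1800)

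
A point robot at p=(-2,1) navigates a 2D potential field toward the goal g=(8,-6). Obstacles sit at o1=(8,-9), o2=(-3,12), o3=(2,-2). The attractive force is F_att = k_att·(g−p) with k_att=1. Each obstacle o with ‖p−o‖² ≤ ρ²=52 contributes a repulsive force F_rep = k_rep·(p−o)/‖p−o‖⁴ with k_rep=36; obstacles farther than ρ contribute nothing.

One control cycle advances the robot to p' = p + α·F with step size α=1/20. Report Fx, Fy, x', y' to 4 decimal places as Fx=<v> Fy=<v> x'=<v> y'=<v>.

Fx=9.7696 Fy=-6.8272 x'=-1.5115 y'=0.6586

F_att = 1·(g−p) = 1·(10,-7) = (10.0000,-7.0000)
o1: d²=200 > ρ²=52 → inactive
o2: d²=122 > ρ²=52 → inactive
o3: d²=25 ≤ ρ²=52; F_rep = 36·(-4,3)/25² = (-0.2304,0.1728)
F = F_att + ΣF_rep = (9.7696,-6.8272)
p' = p + 1/20·F = (-1.5115,0.6586)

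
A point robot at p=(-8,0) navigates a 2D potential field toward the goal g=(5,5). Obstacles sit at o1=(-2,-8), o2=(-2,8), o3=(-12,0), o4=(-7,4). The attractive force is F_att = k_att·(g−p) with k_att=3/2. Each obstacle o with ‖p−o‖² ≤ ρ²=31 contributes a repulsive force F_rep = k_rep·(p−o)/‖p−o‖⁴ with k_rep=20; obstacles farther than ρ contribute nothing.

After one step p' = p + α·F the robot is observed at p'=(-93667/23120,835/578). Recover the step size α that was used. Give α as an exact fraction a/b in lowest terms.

α = 1/5

F_att = 3/2·(g−p) = 3/2·(13,5) = (19.5000,7.5000)
o1: d²=100 > ρ²=31 → inactive
o2: d²=100 > ρ²=31 → inactive
o3: d²=16 ≤ ρ²=31; F_rep = 20·(4,0)/16² = (0.3125,0.0000)
o4: d²=17 ≤ ρ²=31; F_rep = 20·(-1,-4)/17² = (-0.0692,-0.2768)
F = F_att + ΣF_rep = (19.7433,7.2232)
Δp = p'−p = (3.9487,1.4446); α = Δx/Fx = (91293/23120) / (91293/4624) = 1/5
check: Δy/Fy = (835/578) / (4175/578) = 1/5 ✓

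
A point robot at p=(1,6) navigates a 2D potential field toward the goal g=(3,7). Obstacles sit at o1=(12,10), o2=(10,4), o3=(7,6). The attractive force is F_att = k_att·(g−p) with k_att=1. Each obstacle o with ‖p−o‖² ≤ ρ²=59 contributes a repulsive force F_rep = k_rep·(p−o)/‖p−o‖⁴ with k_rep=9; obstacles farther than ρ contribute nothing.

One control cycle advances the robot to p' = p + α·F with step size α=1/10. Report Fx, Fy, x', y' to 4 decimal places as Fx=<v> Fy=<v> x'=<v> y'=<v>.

Fx=1.9583 Fy=1.0000 x'=1.1958 y'=6.1000

F_att = 1·(g−p) = 1·(2,1) = (2.0000,1.0000)
o1: d²=137 > ρ²=59 → inactive
o2: d²=85 > ρ²=59 → inactive
o3: d²=36 ≤ ρ²=59; F_rep = 9·(-6,0)/36² = (-0.0417,0.0000)
F = F_att + ΣF_rep = (1.9583,1.0000)
p' = p + 1/10·F = (1.1958,6.1000)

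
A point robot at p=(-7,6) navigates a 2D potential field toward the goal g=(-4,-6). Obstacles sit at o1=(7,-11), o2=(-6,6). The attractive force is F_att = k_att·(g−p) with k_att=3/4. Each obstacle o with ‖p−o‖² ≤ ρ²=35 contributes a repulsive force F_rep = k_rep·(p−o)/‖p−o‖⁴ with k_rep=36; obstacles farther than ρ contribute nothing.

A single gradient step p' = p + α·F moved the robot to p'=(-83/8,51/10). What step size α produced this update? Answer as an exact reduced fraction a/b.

α = 1/10

F_att = 3/4·(g−p) = 3/4·(3,-12) = (2.2500,-9.0000)
o1: d²=485 > ρ²=35 → inactive
o2: d²=1 ≤ ρ²=35; F_rep = 36·(-1,0)/1² = (-36.0000,0.0000)
F = F_att + ΣF_rep = (-33.7500,-9.0000)
Δp = p'−p = (-3.3750,-0.9000); α = Δx/Fx = (-27/8) / (-135/4) = 1/10
check: Δy/Fy = (-9/10) / (-9) = 1/10 ✓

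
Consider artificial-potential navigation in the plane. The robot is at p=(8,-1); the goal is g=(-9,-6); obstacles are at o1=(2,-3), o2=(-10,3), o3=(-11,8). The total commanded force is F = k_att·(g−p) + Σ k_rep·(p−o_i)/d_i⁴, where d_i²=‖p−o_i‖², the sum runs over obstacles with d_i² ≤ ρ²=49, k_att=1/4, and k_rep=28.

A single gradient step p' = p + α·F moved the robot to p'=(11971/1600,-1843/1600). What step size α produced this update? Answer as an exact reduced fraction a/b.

F_att = 1/4·(g−p) = 1/4·(-17,-5) = (-4.2500,-1.2500)
o1: d²=40 ≤ ρ²=49; F_rep = 28·(6,2)/40² = (0.1050,0.0350)
o2: d²=340 > ρ²=49 → inactive
o3: d²=442 > ρ²=49 → inactive
F = F_att + ΣF_rep = (-4.1450,-1.2150)
Δp = p'−p = (-0.5181,-0.1519); α = Δx/Fx = (-829/1600) / (-829/200) = 1/8
check: Δy/Fy = (-243/1600) / (-243/200) = 1/8 ✓

α = 1/8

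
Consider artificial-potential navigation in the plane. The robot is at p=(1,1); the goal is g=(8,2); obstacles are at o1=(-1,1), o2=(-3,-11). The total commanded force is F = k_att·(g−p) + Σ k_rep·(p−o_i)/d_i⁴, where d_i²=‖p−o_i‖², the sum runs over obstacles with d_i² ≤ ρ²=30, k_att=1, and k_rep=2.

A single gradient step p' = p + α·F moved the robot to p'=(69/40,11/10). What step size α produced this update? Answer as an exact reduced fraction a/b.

F_att = 1·(g−p) = 1·(7,1) = (7.0000,1.0000)
o1: d²=4 ≤ ρ²=30; F_rep = 2·(2,0)/4² = (0.2500,0.0000)
o2: d²=160 > ρ²=30 → inactive
F = F_att + ΣF_rep = (7.2500,1.0000)
Δp = p'−p = (0.7250,0.1000); α = Δx/Fx = (29/40) / (29/4) = 1/10
check: Δy/Fy = (1/10) / (1) = 1/10 ✓

α = 1/10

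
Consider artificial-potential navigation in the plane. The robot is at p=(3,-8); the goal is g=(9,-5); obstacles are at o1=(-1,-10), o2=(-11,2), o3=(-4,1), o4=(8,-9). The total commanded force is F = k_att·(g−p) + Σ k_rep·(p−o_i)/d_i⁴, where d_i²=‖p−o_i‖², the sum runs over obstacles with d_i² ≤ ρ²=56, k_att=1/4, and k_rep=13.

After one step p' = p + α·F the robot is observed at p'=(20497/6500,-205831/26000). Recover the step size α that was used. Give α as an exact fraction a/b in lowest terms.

α = 1/10

F_att = 1/4·(g−p) = 1/4·(6,3) = (1.5000,0.7500)
o1: d²=20 ≤ ρ²=56; F_rep = 13·(4,2)/20² = (0.1300,0.0650)
o2: d²=296 > ρ²=56 → inactive
o3: d²=130 > ρ²=56 → inactive
o4: d²=26 ≤ ρ²=56; F_rep = 13·(-5,1)/26² = (-0.0962,0.0192)
F = F_att + ΣF_rep = (1.5338,0.8342)
Δp = p'−p = (0.1534,0.0834); α = Δx/Fx = (997/6500) / (997/650) = 1/10
check: Δy/Fy = (2169/26000) / (2169/2600) = 1/10 ✓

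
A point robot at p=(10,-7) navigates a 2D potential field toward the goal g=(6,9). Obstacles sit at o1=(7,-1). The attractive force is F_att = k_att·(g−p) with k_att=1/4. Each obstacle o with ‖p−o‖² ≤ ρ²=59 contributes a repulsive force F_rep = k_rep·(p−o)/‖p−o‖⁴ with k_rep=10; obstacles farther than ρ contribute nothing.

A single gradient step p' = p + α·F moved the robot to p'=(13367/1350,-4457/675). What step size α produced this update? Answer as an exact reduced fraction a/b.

α = 1/10

F_att = 1/4·(g−p) = 1/4·(-4,16) = (-1.0000,4.0000)
o1: d²=45 ≤ ρ²=59; F_rep = 10·(3,-6)/45² = (0.0148,-0.0296)
F = F_att + ΣF_rep = (-0.9852,3.9704)
Δp = p'−p = (-0.0985,0.3970); α = Δx/Fx = (-133/1350) / (-133/135) = 1/10
check: Δy/Fy = (268/675) / (536/135) = 1/10 ✓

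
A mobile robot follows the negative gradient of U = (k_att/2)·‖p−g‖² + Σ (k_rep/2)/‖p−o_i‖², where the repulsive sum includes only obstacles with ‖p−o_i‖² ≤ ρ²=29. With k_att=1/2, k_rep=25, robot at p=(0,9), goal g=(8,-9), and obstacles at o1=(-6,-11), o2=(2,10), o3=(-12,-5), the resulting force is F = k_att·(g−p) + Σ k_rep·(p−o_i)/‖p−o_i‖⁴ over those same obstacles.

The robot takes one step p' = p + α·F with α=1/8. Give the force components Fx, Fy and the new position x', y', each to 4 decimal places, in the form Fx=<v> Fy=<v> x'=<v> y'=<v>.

Fx=2.0000 Fy=-10.0000 x'=0.2500 y'=7.7500

F_att = 1/2·(g−p) = 1/2·(8,-18) = (4.0000,-9.0000)
o1: d²=436 > ρ²=29 → inactive
o2: d²=5 ≤ ρ²=29; F_rep = 25·(-2,-1)/5² = (-2.0000,-1.0000)
o3: d²=340 > ρ²=29 → inactive
F = F_att + ΣF_rep = (2.0000,-10.0000)
p' = p + 1/8·F = (0.2500,7.7500)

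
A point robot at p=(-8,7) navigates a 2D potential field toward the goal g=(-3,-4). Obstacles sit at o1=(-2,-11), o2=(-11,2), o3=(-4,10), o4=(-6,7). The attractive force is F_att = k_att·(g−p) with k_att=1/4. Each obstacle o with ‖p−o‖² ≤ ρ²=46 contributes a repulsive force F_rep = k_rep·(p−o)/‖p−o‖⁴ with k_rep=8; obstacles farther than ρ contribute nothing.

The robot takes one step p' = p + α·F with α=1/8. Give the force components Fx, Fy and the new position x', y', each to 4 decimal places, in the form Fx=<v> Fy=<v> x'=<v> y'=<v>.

Fx=0.2196 Fy=-2.7538 x'=-7.9726 y'=6.6558

F_att = 1/4·(g−p) = 1/4·(5,-11) = (1.2500,-2.7500)
o1: d²=360 > ρ²=46 → inactive
o2: d²=34 ≤ ρ²=46; F_rep = 8·(3,5)/34² = (0.0208,0.0346)
o3: d²=25 ≤ ρ²=46; F_rep = 8·(-4,-3)/25² = (-0.0512,-0.0384)
o4: d²=4 ≤ ρ²=46; F_rep = 8·(-2,0)/4² = (-1.0000,0.0000)
F = F_att + ΣF_rep = (0.2196,-2.7538)
p' = p + 1/8·F = (-7.9726,6.6558)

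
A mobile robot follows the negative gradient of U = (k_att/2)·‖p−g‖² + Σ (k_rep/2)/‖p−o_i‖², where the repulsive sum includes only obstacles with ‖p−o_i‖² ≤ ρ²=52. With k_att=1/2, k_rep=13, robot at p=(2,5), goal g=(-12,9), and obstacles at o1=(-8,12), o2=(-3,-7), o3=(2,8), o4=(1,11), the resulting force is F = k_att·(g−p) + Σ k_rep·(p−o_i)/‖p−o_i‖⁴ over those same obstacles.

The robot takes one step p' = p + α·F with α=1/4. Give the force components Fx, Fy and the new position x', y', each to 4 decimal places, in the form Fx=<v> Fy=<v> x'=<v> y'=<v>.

F_att = 1/2·(g−p) = 1/2·(-14,4) = (-7.0000,2.0000)
o1: d²=149 > ρ²=52 → inactive
o2: d²=169 > ρ²=52 → inactive
o3: d²=9 ≤ ρ²=52; F_rep = 13·(0,-3)/9² = (0.0000,-0.4815)
o4: d²=37 ≤ ρ²=52; F_rep = 13·(1,-6)/37² = (0.0095,-0.0570)
F = F_att + ΣF_rep = (-6.9905,1.4615)
p' = p + 1/4·F = (0.2524,5.3654)

Fx=-6.9905 Fy=1.4615 x'=0.2524 y'=5.3654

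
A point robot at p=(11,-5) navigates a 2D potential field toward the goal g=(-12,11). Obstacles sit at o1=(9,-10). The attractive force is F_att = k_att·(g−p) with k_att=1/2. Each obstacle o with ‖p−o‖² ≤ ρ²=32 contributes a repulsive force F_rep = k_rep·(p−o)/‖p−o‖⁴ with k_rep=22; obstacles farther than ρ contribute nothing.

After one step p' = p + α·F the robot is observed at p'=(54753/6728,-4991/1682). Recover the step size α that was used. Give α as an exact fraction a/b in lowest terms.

F_att = 1/2·(g−p) = 1/2·(-23,16) = (-11.5000,8.0000)
o1: d²=29 ≤ ρ²=32; F_rep = 22·(2,5)/29² = (0.0523,0.1308)
F = F_att + ΣF_rep = (-11.4477,8.1308)
Δp = p'−p = (-2.8619,2.0327); α = Δx/Fx = (-19255/6728) / (-19255/1682) = 1/4
check: Δy/Fy = (3419/1682) / (6838/841) = 1/4 ✓

α = 1/4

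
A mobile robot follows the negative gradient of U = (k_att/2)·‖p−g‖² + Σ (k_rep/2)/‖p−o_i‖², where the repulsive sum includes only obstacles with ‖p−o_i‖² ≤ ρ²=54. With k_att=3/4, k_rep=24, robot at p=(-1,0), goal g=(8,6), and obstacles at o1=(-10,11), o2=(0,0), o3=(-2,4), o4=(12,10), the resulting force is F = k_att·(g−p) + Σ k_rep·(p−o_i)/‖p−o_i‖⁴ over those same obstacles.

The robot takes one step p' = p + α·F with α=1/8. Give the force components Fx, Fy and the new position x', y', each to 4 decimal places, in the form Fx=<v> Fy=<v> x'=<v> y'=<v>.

F_att = 3/4·(g−p) = 3/4·(9,6) = (6.7500,4.5000)
o1: d²=202 > ρ²=54 → inactive
o2: d²=1 ≤ ρ²=54; F_rep = 24·(-1,0)/1² = (-24.0000,0.0000)
o3: d²=17 ≤ ρ²=54; F_rep = 24·(1,-4)/17² = (0.0830,-0.3322)
o4: d²=269 > ρ²=54 → inactive
F = F_att + ΣF_rep = (-17.1670,4.1678)
p' = p + 1/8·F = (-3.1459,0.5210)

Fx=-17.1670 Fy=4.1678 x'=-3.1459 y'=0.5210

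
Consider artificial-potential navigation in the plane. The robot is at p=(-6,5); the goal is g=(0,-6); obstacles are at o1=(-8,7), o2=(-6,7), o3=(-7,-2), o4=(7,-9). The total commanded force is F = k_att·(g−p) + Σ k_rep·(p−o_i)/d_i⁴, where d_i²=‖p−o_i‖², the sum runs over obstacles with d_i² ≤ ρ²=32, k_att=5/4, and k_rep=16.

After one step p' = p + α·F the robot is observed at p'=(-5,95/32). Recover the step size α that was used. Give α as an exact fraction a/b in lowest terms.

F_att = 5/4·(g−p) = 5/4·(6,-11) = (7.5000,-13.7500)
o1: d²=8 ≤ ρ²=32; F_rep = 16·(2,-2)/8² = (0.5000,-0.5000)
o2: d²=4 ≤ ρ²=32; F_rep = 16·(0,-2)/4² = (0.0000,-2.0000)
o3: d²=50 > ρ²=32 → inactive
o4: d²=365 > ρ²=32 → inactive
F = F_att + ΣF_rep = (8.0000,-16.2500)
Δp = p'−p = (1.0000,-2.0312); α = Δx/Fx = (1) / (8) = 1/8
check: Δy/Fy = (-65/32) / (-65/4) = 1/8 ✓

α = 1/8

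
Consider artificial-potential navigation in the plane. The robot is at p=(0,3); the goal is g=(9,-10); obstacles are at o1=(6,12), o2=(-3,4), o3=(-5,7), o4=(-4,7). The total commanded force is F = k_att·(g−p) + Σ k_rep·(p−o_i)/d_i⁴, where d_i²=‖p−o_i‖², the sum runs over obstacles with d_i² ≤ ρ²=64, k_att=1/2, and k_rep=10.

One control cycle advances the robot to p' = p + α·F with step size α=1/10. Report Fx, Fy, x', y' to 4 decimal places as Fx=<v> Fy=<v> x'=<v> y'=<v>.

Fx=4.8688 Fy=-6.6629 x'=0.4869 y'=2.3337

F_att = 1/2·(g−p) = 1/2·(9,-13) = (4.5000,-6.5000)
o1: d²=117 > ρ²=64 → inactive
o2: d²=10 ≤ ρ²=64; F_rep = 10·(3,-1)/10² = (0.3000,-0.1000)
o3: d²=41 ≤ ρ²=64; F_rep = 10·(5,-4)/41² = (0.0297,-0.0238)
o4: d²=32 ≤ ρ²=64; F_rep = 10·(4,-4)/32² = (0.0391,-0.0391)
F = F_att + ΣF_rep = (4.8688,-6.6629)
p' = p + 1/10·F = (0.4869,2.3337)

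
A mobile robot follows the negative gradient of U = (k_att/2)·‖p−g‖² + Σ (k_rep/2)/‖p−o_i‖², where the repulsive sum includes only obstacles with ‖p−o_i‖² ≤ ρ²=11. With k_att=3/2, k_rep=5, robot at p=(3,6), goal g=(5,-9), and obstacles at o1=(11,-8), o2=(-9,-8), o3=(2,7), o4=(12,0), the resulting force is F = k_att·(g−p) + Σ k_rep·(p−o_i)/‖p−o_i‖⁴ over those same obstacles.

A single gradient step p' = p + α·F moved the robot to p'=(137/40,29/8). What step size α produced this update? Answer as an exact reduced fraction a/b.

F_att = 3/2·(g−p) = 3/2·(2,-15) = (3.0000,-22.5000)
o1: d²=260 > ρ²=11 → inactive
o2: d²=340 > ρ²=11 → inactive
o3: d²=2 ≤ ρ²=11; F_rep = 5·(1,-1)/2² = (1.2500,-1.2500)
o4: d²=117 > ρ²=11 → inactive
F = F_att + ΣF_rep = (4.2500,-23.7500)
Δp = p'−p = (0.4250,-2.3750); α = Δx/Fx = (17/40) / (17/4) = 1/10
check: Δy/Fy = (-19/8) / (-95/4) = 1/10 ✓

α = 1/10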